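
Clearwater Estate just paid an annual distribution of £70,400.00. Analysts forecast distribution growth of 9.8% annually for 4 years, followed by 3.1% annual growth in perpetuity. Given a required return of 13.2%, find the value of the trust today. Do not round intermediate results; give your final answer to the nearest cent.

D_1 = 77299.20000
D_2 = 84874.52160
D_3 = 93192.22472
D_4 = 102325.06274
Terminal value at year 4: TV = D_4×(1+g_2)/(r−g_2) = 105497.13968/0.101 = 1044526.13548
P_0 = D_1/(1+r)^1 + D_2/(1+r)^2 + D_3/(1+r)^3 + D_4/(1+r)^4 + TV/(1+r)^4
    = 68285.51237 + 66234.53408 + 64245.15762 + 62315.53274 + 636112.02233 = 897192.75913

£897192.76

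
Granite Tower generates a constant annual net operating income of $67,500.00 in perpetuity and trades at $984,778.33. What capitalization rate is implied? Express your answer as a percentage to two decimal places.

6.85%

P = C/r ⇒ r = C/P = $67,500.00/$984,778.33 = 0.068543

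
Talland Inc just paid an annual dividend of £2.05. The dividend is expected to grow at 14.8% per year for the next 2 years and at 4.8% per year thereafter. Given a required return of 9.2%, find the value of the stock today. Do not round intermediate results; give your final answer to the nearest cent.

D_1 = 2.35340
D_2 = 2.70170
Terminal value at year 2: TV = D_2×(1+g_2)/(r−g_2) = 2.83138/0.044 = 64.34966
P_0 = D_1/(1+r)^1 + D_2/(1+r)^2 + TV/(1+r)^2
    = 2.15513 + 2.26565 + 53.96361 = 58.38438

£58.38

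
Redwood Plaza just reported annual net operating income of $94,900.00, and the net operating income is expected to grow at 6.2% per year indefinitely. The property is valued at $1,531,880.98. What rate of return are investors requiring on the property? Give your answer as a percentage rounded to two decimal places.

12.78%

D₁ = $94,900.00 × 1.062 = $100,783.8000
P = D₁/(r − g) ⇒ r = D₁/P + g = $100,783.8000/$1,531,880.98 + 0.062 = 0.065791 + 0.062 = 0.127791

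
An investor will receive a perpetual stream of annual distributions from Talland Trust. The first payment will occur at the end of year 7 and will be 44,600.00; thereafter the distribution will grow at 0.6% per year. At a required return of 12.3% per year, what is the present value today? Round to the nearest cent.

Value at end of year 6: C₁ / (r − g) = 44,600.00 / (0.123 − 0.006) = 381,196.5812
Discount to today: PV = 381,196.5812 / (1 + 0.123)^6 = 381,196.5812 / 2.005758 = 190,051.13

190051.13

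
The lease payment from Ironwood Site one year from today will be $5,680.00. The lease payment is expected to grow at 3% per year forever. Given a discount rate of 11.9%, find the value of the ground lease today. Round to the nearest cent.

Growing perpetuity: P = D₁ / (r − g) = $5,680.0000 / (0.119 − 0.03) = $63,820.22

$63820.22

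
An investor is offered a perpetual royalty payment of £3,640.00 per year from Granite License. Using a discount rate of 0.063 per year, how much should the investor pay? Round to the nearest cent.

£57777.78

Level perpetuity: PV = C / r = £3,640.00 / 0.063 = £57,777.78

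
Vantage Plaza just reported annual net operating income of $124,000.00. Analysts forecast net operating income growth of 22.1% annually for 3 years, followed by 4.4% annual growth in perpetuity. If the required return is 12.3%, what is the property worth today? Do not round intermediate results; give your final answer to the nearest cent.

D_1 = 151404.00000
D_2 = 184864.28400
D_3 = 225719.29076
Terminal value at year 3: TV = D_3×(1+g_2)/(r−g_2) = 235650.93956/0.079 = 2982923.28554
P_0 = D_1/(1+r)^1 + D_2/(1+r)^2 + D_3/(1+r)^3 + TV/(1+r)^3
    = 134821.01514 + 146586.33970 + 159378.38003 + 2106215.55382 = 2547001.28869

$2547001.29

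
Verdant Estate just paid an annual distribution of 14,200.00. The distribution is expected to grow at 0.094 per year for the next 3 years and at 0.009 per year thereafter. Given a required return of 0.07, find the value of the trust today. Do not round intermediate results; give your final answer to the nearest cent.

D_1 = 15534.80000
D_2 = 16995.07120
D_3 = 18592.60789
Terminal value at year 3: TV = D_3×(1+g_2)/(r−g_2) = 18759.94136/0.061 = 307540.02236
P_0 = D_1/(1+r)^1 + D_2/(1+r)^2 + D_3/(1+r)^3 + TV/(1+r)^3
    = 14518.50467 + 14844.15338 + 15177.10635 + 251044.26731 = 295584.03171

295584.03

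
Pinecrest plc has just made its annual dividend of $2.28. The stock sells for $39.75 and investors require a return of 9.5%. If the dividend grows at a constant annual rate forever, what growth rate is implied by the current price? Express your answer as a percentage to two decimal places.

P = D₀(1+g)/(r−g) ⇒ P(r−g) = D₀(1+g) ⇒ g(P+D₀) = P·r − D₀
g = (P·r − D₀)/(P + D₀) = ($39.75×0.095 − $2.28) / ($39.75 + $2.28) = 0.035600

3.56%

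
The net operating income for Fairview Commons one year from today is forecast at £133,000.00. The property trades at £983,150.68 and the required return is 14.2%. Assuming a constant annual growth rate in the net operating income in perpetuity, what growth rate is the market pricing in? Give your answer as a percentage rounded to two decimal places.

P = D₁/(r−g) ⇒ g = r − D₁/P = 0.142 − £133,000.00/£983,150.68 = 0.006721

0.67%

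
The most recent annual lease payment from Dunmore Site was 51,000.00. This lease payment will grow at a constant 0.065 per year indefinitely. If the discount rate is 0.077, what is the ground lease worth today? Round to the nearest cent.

D₁ = D₀ × (1 + g) = 51,000.00 × 1.065 = 54,315.0000
Growing perpetuity: P = D₁ / (r − g) = 54,315.0000 / (0.077 − 0.065) = 4,526,250.00

4526250.00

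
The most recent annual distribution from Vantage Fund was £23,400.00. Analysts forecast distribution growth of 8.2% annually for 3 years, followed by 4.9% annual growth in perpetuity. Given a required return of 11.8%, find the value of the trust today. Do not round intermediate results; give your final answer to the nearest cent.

£388252.25

D_1 = 25318.80000
D_2 = 27394.94160
D_3 = 29641.32681
Terminal value at year 3: TV = D_3×(1+g_2)/(r−g_2) = 31093.75182/0.069 = 450634.08442
P_0 = D_1/(1+r)^1 + D_2/(1+r)^2 + D_3/(1+r)^3 + TV/(1+r)^3
    = 22646.51163 + 21917.28585 + 21211.54140 + 322476.91208 = 388252.25097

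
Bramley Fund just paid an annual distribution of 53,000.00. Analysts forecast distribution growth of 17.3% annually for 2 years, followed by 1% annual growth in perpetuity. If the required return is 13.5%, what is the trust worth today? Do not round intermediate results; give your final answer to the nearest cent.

D_1 = 62169.00000
D_2 = 72924.23700
Terminal value at year 2: TV = D_2×(1+g_2)/(r−g_2) = 73653.47937/0.125 = 589227.83496
P_0 = D_1/(1+r)^1 + D_2/(1+r)^2 + TV/(1+r)^2
    = 54774.44934 + 56608.30755 + 457395.12504 = 568777.88194

568777.88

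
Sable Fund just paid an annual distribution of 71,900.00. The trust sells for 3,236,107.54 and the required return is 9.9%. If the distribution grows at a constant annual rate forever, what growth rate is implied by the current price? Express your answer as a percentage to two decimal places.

7.51%

P = D₀(1+g)/(r−g) ⇒ P(r−g) = D₀(1+g) ⇒ g(P+D₀) = P·r − D₀
g = (P·r − D₀)/(P + D₀) = (3,236,107.54×0.099 − 71,900.00) / (3,236,107.54 + 71,900.00) = 0.075113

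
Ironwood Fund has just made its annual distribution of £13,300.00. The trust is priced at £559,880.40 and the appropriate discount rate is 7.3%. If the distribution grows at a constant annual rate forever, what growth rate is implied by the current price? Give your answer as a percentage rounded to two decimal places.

P = D₀(1+g)/(r−g) ⇒ P(r−g) = D₀(1+g) ⇒ g(P+D₀) = P·r − D₀
g = (P·r − D₀)/(P + D₀) = (£559,880.40×0.073 − £13,300.00) / (£559,880.40 + £13,300.00) = 0.048102

4.81%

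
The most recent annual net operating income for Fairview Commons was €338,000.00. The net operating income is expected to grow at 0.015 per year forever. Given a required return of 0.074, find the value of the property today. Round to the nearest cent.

D₁ = D₀ × (1 + g) = €338,000.00 × 1.015 = €343,070.0000
Growing perpetuity: P = D₁ / (r − g) = €343,070.0000 / (0.074 − 0.015) = €5,814,745.76

€5814745.76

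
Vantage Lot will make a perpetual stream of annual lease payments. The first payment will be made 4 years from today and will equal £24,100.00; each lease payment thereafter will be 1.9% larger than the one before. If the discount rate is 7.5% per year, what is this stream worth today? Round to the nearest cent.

£346420.53

Value at end of year 3: C₁ / (r − g) = £24,100.00 / (0.075 − 0.019) = £430,357.1429
Discount to today: PV = £430,357.1429 / (1 + 0.075)^3 = £430,357.1429 / 1.242297 = £346,420.53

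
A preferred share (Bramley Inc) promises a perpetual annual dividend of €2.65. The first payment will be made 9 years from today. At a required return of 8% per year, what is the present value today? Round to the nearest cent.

Value at end of year 8: C / r = €2.65 / 0.08 = €33.1250
Discount to today: PV = €33.1250 / (1 + 0.08)^8 = €33.1250 / 1.850930 = €17.90

€17.90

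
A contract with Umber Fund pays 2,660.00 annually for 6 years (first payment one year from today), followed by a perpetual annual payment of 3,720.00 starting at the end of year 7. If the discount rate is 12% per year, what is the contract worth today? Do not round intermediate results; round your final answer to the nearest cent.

26641.91

PV of 6-year annuity: 2,660.00 × [1 − (1+0.12)^−6] / 0.12 = 10936.34348
Perpetuity value at year 6: 3,720.00 / 0.12 = 31000.00000
PV of perpetuity: 31000.00000 / (1+0.12)^6 = 15705.56476
Total PV = 10936.34348 + 15705.56476 = 26641.90824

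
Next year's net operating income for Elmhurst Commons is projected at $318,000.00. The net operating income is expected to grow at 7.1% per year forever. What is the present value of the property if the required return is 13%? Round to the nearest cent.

$5389830.51

Growing perpetuity: P = D₁ / (r − g) = $318,000.0000 / (0.13 − 0.071) = $5,389,830.51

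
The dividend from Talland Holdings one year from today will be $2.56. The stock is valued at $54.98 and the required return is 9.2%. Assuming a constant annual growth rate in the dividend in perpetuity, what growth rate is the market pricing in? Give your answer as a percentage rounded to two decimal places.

4.54%

P = D₁/(r−g) ⇒ g = r − D₁/P = 0.092 − $2.56/$54.98 = 0.045438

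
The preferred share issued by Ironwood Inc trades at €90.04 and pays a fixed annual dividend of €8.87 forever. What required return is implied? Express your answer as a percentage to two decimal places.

9.85%

P = C/r ⇒ r = C/P = €8.87/€90.04 = 0.098512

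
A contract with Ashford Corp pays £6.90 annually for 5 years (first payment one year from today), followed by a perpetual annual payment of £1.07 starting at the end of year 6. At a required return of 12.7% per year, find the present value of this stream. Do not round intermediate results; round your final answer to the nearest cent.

£29.08

PV of 5-year annuity: £6.90 × [1 − (1+0.127)^−5] / 0.127 = 24.44760
Perpetuity value at year 5: £1.07 / 0.127 = 8.42520
PV of perpetuity: 8.42520 / (1+0.127)^5 = 4.63405
Total PV = 24.44760 + 4.63405 = 29.08165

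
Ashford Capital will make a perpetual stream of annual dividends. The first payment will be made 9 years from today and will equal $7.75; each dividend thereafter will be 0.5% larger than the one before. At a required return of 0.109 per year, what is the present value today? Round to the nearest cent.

$32.57

Value at end of year 8: C₁ / (r − g) = $7.75 / (0.109 − 0.005) = $74.5192
Discount to today: PV = $74.5192 / (1 + 0.109)^8 = $74.5192 / 2.287981 = $32.57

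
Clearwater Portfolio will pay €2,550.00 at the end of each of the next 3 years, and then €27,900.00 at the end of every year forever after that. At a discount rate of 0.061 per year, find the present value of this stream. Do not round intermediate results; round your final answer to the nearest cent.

€389741.37

PV of 3-year annuity: €2,550.00 × [1 − (1+0.061)^−3] / 0.061 = 6803.58901
Perpetuity value at year 3: €27,900.00 / 0.061 = 457377.04918
PV of perpetuity: 457377.04918 / (1+0.061)^3 = 382937.78117
Total PV = 6803.58901 + 382937.78117 = 389741.37019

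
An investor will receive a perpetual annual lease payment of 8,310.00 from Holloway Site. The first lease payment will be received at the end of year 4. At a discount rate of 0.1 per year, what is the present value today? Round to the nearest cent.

Value at end of year 3: C / r = 8,310.00 / 0.1 = 83,100.0000
Discount to today: PV = 83,100.0000 / (1 + 0.1)^3 = 83,100.0000 / 1.331000 = 62,434.26

62434.26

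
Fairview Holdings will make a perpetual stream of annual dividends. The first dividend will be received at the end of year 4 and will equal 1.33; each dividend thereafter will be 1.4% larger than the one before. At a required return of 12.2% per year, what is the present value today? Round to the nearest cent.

Value at end of year 3: C₁ / (r − g) = 1.33 / (0.122 − 0.014) = 12.3148
Discount to today: PV = 12.3148 / (1 + 0.122)^3 = 12.3148 / 1.412468 = 8.72

8.72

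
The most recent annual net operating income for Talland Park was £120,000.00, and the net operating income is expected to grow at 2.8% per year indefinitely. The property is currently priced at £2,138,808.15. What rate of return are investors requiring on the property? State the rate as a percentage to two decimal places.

8.57%

D₁ = £120,000.00 × 1.028 = £123,360.0000
P = D₁/(r − g) ⇒ r = D₁/P + g = £123,360.0000/£2,138,808.15 + 0.028 = 0.057677 + 0.028 = 0.085677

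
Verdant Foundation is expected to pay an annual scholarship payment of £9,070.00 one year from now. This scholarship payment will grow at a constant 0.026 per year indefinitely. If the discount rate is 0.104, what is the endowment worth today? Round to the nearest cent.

Growing perpetuity: P = D₁ / (r − g) = £9,070.0000 / (0.104 − 0.026) = £116,282.05

£116282.05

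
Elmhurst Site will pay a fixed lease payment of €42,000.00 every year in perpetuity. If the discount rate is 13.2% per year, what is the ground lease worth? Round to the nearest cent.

Level perpetuity: PV = C / r = €42,000.00 / 0.132 = €318,181.82

€318181.82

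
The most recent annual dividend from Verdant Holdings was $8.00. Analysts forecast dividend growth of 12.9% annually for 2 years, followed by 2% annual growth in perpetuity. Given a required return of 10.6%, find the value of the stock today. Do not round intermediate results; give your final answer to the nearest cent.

$115.37

D_1 = 9.03200
D_2 = 10.19713
Terminal value at year 2: TV = D_2×(1+g_2)/(r−g_2) = 10.40107/0.086 = 120.94268
P_0 = D_1/(1+r)^1 + D_2/(1+r)^2 + TV/(1+r)^2
    = 8.16637 + 8.33619 + 98.87109 = 115.37365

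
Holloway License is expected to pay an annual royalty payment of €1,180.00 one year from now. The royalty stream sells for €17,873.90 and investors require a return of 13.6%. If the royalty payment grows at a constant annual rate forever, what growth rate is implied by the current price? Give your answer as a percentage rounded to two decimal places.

7.00%

P = D₁/(r−g) ⇒ g = r − D₁/P = 0.136 − €1,180.00/€17,873.90 = 0.069982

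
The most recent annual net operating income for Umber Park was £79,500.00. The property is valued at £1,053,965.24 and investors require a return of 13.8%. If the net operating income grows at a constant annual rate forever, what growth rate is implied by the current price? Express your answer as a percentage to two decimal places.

P = D₀(1+g)/(r−g) ⇒ P(r−g) = D₀(1+g) ⇒ g(P+D₀) = P·r − D₀
g = (P·r − D₀)/(P + D₀) = (£1,053,965.24×0.138 − £79,500.00) / (£1,053,965.24 + £79,500.00) = 0.058182

5.82%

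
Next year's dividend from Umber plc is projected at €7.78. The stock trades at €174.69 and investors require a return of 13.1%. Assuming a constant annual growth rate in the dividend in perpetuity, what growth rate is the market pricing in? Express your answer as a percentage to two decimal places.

P = D₁/(r−g) ⇒ g = r − D₁/P = 0.131 − €7.78/€174.69 = 0.086464

8.65%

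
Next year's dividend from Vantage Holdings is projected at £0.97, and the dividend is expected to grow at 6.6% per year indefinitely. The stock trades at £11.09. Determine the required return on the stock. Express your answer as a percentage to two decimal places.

15.35%

P = D₁/(r − g) ⇒ r = D₁/P + g = £0.9700/£11.09 + 0.066 = 0.087466 + 0.066 = 0.153466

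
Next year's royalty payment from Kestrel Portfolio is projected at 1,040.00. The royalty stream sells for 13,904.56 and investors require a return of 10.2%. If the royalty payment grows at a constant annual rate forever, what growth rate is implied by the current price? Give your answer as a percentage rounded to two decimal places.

2.72%

P = D₁/(r−g) ⇒ g = r − D₁/P = 0.102 − 1,040.00/13,904.56 = 0.027204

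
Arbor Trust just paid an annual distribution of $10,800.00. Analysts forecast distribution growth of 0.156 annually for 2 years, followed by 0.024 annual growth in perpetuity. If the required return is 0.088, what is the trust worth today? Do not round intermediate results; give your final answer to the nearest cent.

D_1 = 12484.80000
D_2 = 14432.42880
Terminal value at year 2: TV = D_2×(1+g_2)/(r−g_2) = 14778.80709/0.064 = 230918.86080
P_0 = D_1/(1+r)^1 + D_2/(1+r)^2 + TV/(1+r)^2
    = 11475.00000 + 12192.18750 + 195075.00000 = 218742.18750

$218742.19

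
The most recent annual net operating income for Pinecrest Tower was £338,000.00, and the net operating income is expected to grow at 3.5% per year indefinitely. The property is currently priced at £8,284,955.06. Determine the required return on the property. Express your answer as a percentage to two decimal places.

D₁ = £338,000.00 × 1.035 = £349,830.0000
P = D₁/(r − g) ⇒ r = D₁/P + g = £349,830.0000/£8,284,955.06 + 0.035 = 0.042225 + 0.035 = 0.077225

7.72%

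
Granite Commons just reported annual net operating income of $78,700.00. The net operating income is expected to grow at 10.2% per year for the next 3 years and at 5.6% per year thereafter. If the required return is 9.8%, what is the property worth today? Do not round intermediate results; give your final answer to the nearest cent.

D_1 = 86727.40000
D_2 = 95573.59480
D_3 = 105322.10147
Terminal value at year 3: TV = D_3×(1+g_2)/(r−g_2) = 111220.13915/0.042 = 2648098.55124
P_0 = D_1/(1+r)^1 + D_2/(1+r)^2 + D_3/(1+r)^3 + TV/(1+r)^3
    = 78986.70310 + 79274.45065 + 79563.24646 + 2000447.33961 = 2238271.73982

$2238271.74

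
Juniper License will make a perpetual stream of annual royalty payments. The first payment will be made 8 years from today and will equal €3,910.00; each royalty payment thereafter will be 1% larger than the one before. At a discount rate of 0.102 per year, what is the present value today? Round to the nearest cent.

Value at end of year 7: C₁ / (r − g) = €3,910.00 / (0.102 − 0.01) = €42,500.0000
Discount to today: PV = €42,500.0000 / (1 + 0.102)^7 = €42,500.0000 / 1.973655 = €21,533.66

€21533.66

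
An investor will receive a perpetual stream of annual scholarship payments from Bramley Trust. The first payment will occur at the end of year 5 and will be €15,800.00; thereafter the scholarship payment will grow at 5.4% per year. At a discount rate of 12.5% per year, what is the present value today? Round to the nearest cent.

Value at end of year 4: C₁ / (r − g) = €15,800.00 / (0.125 − 0.054) = €222,535.2113
Discount to today: PV = €222,535.2113 / (1 + 0.125)^4 = €222,535.2113 / 1.601807 = €138,927.64

€138927.64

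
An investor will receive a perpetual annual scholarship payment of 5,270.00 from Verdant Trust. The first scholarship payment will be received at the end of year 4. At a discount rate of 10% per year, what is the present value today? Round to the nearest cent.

Value at end of year 3: C / r = 5,270.00 / 0.1 = 52,700.0000
Discount to today: PV = 52,700.0000 / (1 + 0.1)^3 = 52,700.0000 / 1.331000 = 39,594.29

39594.29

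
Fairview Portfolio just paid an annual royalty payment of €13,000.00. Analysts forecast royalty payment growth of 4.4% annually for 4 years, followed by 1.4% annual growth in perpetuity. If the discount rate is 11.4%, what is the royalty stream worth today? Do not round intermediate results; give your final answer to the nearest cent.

€146010.25

D_1 = 13572.00000
D_2 = 14169.16800
D_3 = 14792.61139
D_4 = 15443.48629
Terminal value at year 4: TV = D_4×(1+g_2)/(r−g_2) = 15659.69510/0.1 = 156596.95101
P_0 = D_1/(1+r)^1 + D_2/(1+r)^2 + D_3/(1+r)^3 + D_4/(1+r)^4 + TV/(1+r)^4
    = 12183.12388 + 11417.57749 + 10700.13546 + 10027.77506 + 101681.63915 = 146010.25105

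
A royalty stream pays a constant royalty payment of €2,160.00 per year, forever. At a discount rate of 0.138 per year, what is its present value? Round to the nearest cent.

€15652.17

Level perpetuity: PV = C / r = €2,160.00 / 0.138 = €15,652.17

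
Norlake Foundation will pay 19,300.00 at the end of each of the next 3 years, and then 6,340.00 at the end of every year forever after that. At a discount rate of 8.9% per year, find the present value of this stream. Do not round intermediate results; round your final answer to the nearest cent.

PV of 3-year annuity: 19,300.00 × [1 − (1+0.089)^−3] / 0.089 = 48941.18694
Perpetuity value at year 3: 6,340.00 / 0.089 = 71235.95506
PV of perpetuity: 71235.95506 / (1+0.089)^3 = 55158.90194
Total PV = 48941.18694 + 55158.90194 = 104100.08888

104100.09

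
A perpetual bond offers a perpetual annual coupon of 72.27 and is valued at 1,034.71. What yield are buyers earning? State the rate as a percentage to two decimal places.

6.98%

P = C/r ⇒ r = C/P = 72.27/1,034.71 = 0.069846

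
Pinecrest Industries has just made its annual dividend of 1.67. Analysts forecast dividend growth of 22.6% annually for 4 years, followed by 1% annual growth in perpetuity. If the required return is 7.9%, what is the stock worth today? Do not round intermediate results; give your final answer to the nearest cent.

50.03

D_1 = 2.04742
D_2 = 2.51014
D_3 = 3.07743
D_4 = 3.77293
Terminal value at year 4: TV = D_4×(1+g_2)/(r−g_2) = 3.81066/0.069 = 55.22690
P_0 = D_1/(1+r)^1 + D_2/(1+r)^2 + D_3/(1+r)^3 + D_4/(1+r)^4 + TV/(1+r)^4
    = 1.89752 + 2.15603 + 2.44976 + 2.78351 + 40.74411 = 50.03093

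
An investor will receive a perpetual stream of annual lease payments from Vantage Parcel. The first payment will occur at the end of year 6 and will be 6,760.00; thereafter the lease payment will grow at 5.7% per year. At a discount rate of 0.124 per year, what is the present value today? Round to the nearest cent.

56239.36

Value at end of year 5: C₁ / (r − g) = 6,760.00 / (0.124 − 0.057) = 100,895.5224
Discount to today: PV = 100,895.5224 / (1 + 0.124)^5 = 100,895.5224 / 1.794038 = 56,239.36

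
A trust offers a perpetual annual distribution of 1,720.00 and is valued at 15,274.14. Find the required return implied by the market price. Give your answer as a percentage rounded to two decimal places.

11.26%

P = C/r ⇒ r = C/P = 1,720.00/15,274.14 = 0.112609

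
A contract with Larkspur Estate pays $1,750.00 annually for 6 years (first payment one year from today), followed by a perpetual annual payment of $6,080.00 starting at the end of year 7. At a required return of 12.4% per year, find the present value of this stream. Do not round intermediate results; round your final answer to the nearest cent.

$31429.73

PV of 6-year annuity: $1,750.00 × [1 − (1+0.124)^−6] / 0.124 = 7114.18520
Perpetuity value at year 6: $6,080.00 / 0.124 = 49032.25806
PV of perpetuity: 49032.25806 / (1+0.124)^6 = 24315.54604
Total PV = 7114.18520 + 24315.54604 = 31429.73124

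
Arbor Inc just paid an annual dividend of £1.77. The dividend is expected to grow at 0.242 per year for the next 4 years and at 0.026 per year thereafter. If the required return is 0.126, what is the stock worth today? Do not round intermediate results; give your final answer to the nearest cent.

D_1 = 2.19834
D_2 = 2.73034
D_3 = 3.39108
D_4 = 4.21172
Terminal value at year 4: TV = D_4×(1+g_2)/(r−g_2) = 4.32123/0.1 = 43.21226
P_0 = D_1/(1+r)^1 + D_2/(1+r)^2 + D_3/(1+r)^3 + D_4/(1+r)^4 + TV/(1+r)^4
    = 1.95234 + 2.15347 + 2.37532 + 2.62003 + 26.88150 = 35.98267

£35.98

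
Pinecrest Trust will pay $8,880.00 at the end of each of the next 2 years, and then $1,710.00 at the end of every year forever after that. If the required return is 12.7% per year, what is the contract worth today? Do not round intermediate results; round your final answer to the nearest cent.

$25471.69

PV of 2-year annuity: $8,880.00 × [1 − (1+0.127)^−2] / 0.127 = 14870.74148
Perpetuity value at year 2: $1,710.00 / 0.127 = 13464.56693
PV of perpetuity: 13464.56693 / (1+0.127)^2 = 10600.94442
Total PV = 14870.74148 + 10600.94442 = 25471.68589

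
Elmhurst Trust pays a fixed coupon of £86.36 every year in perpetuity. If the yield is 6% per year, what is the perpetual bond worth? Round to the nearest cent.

£1439.33

Level perpetuity: PV = C / r = £86.36 / 0.06 = £1,439.33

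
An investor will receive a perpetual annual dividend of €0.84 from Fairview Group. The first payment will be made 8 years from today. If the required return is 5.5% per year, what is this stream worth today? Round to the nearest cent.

Value at end of year 7: C / r = €0.84 / 0.055 = €15.2727
Discount to today: PV = €15.2727 / (1 + 0.055)^7 = €15.2727 / 1.454679 = €10.50

€10.50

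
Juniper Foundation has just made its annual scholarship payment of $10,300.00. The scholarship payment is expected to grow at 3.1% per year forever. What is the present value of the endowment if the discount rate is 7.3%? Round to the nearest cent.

$252840.48

D₁ = D₀ × (1 + g) = $10,300.00 × 1.031 = $10,619.3000
Growing perpetuity: P = D₁ / (r − g) = $10,619.3000 / (0.073 − 0.031) = $252,840.48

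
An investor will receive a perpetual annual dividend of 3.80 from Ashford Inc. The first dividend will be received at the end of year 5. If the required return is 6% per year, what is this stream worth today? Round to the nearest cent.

50.17

Value at end of year 4: C / r = 3.80 / 0.06 = 63.3333
Discount to today: PV = 63.3333 / (1 + 0.06)^4 = 63.3333 / 1.262477 = 50.17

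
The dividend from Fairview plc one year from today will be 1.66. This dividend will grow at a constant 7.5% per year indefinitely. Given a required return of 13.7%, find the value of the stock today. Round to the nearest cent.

Growing perpetuity: P = D₁ / (r − g) = 1.6600 / (0.137 − 0.075) = 26.77

26.77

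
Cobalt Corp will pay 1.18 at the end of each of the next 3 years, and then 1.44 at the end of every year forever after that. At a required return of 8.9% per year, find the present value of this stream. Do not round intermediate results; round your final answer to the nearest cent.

15.52

PV of 3-year annuity: 1.18 × [1 − (1+0.089)^−3] / 0.089 = 2.99226
Perpetuity value at year 3: 1.44 / 0.089 = 16.17978
PV of perpetuity: 16.17978 / (1+0.089)^3 = 12.52820
Total PV = 2.99226 + 12.52820 = 15.52046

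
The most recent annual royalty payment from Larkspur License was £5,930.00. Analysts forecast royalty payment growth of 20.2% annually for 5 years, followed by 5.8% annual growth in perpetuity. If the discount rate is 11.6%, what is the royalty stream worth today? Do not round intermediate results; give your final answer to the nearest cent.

£194039.17

D_1 = 7127.86000
D_2 = 8567.68772
D_3 = 10298.36064
D_4 = 12378.62949
D_5 = 14879.11265
Terminal value at year 5: TV = D_5×(1+g_2)/(r−g_2) = 15742.10118/0.058 = 271415.53756
P_0 = D_1/(1+r)^1 + D_2/(1+r)^2 + D_3/(1+r)^3 + D_4/(1+r)^4 + D_5/(1+r)^5 + TV/(1+r)^5
    = 6386.97133 + 6879.15729 + 7409.27156 + 7980.23693 + 8595.20143 + 156788.32946 = 194039.16799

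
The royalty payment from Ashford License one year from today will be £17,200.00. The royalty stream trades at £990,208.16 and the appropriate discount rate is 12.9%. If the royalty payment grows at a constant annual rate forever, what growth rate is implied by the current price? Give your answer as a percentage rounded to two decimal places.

P = D₁/(r−g) ⇒ g = r − D₁/P = 0.129 − £17,200.00/£990,208.16 = 0.111630

11.16%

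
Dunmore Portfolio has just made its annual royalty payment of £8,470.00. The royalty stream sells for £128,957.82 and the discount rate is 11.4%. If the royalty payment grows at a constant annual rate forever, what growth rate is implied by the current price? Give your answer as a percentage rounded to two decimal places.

P = D₀(1+g)/(r−g) ⇒ P(r−g) = D₀(1+g) ⇒ g(P+D₀) = P·r − D₀
g = (P·r − D₀)/(P + D₀) = (£128,957.82×0.114 − £8,470.00) / (£128,957.82 + £8,470.00) = 0.045342

4.53%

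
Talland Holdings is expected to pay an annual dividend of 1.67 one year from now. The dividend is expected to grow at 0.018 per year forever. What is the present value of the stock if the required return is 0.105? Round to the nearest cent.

19.20

Growing perpetuity: P = D₁ / (r − g) = 1.6700 / (0.105 − 0.018) = 19.20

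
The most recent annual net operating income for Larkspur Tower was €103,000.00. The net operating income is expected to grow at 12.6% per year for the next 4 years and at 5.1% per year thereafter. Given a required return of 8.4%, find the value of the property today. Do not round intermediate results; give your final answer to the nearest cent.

D_1 = 115978.00000
D_2 = 130591.22800
D_3 = 147045.72273
D_4 = 165573.48379
Terminal value at year 4: TV = D_4×(1+g_2)/(r−g_2) = 174017.73147/0.033 = 5273264.58985
P_0 = D_1/(1+r)^1 + D_2/(1+r)^2 + D_3/(1+r)^3 + D_4/(1+r)^4 + TV/(1+r)^4
    = 106990.77491 + 111136.17394 + 115442.18805 + 119915.04036 + 3819112.34600 = 4272596.52325

€4272596.52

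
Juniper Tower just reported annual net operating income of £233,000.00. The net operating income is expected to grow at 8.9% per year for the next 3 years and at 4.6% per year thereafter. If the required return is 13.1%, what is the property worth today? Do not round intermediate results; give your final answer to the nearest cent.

D_1 = 253737.00000
D_2 = 276319.59300
D_3 = 300912.03678
Terminal value at year 3: TV = D_3×(1+g_2)/(r−g_2) = 314753.99047/0.085 = 3702988.12316
P_0 = D_1/(1+r)^1 + D_2/(1+r)^2 + D_3/(1+r)^3 + TV/(1+r)^3
    = 224347.48011 + 216016.27395 + 207994.44945 + 2559555.22502 = 3207913.42852

£3207913.43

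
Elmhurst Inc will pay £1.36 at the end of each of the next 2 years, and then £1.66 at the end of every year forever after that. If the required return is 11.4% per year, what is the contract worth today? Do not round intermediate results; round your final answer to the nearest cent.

PV of 2-year annuity: £1.36 × [1 − (1+0.114)^−2] / 0.114 = 2.31672
Perpetuity value at year 2: £1.66 / 0.114 = 14.56140
PV of perpetuity: 14.56140 / (1+0.114)^2 = 11.73364
Total PV = 2.31672 + 11.73364 = 14.05036

£14.05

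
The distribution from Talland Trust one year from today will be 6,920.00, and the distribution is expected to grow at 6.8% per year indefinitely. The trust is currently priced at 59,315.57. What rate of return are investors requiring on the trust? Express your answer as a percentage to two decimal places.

18.47%

P = D₁/(r − g) ⇒ r = D₁/P + g = 6,920.0000/59,315.57 + 0.068 = 0.116664 + 0.068 = 0.184664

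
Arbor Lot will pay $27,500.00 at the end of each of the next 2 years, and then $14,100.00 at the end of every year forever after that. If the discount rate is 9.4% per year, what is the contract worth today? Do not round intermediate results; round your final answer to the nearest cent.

PV of 2-year annuity: $27,500.00 × [1 − (1+0.094)^−2] / 0.094 = 48114.36153
Perpetuity value at year 2: $14,100.00 / 0.094 = 150000.00000
PV of perpetuity: 150000.00000 / (1+0.094)^2 = 125330.45463
Total PV = 48114.36153 + 125330.45463 = 173444.81617

$173444.82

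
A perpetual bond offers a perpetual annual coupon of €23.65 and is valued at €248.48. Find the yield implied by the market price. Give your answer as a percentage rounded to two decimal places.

9.52%

P = C/r ⇒ r = C/P = €23.65/€248.48 = 0.095179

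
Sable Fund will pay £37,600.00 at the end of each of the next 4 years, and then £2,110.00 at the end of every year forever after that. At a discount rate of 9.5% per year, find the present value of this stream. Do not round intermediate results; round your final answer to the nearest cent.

£135937.56

PV of 4-year annuity: £37,600.00 × [1 − (1+0.095)^−4] / 0.095 = 120488.49016
Perpetuity value at year 4: £2,110.00 / 0.095 = 22210.52632
PV of perpetuity: 22210.52632 / (1+0.095)^4 = 15449.07115
Total PV = 120488.49016 + 15449.07115 = 135937.56131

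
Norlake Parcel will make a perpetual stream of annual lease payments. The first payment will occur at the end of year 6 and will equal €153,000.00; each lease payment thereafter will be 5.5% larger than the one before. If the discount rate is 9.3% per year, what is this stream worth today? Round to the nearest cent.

Value at end of year 5: C₁ / (r − g) = €153,000.00 / (0.093 − 0.055) = €4,026,315.7895
Discount to today: PV = €4,026,315.7895 / (1 + 0.093)^5 = €4,026,315.7895 / 1.559915 = €2,581,113.04

€2581113.04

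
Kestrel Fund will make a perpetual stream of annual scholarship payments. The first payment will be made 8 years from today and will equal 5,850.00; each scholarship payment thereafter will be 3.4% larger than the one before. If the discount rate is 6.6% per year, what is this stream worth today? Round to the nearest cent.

116870.65

Value at end of year 7: C₁ / (r − g) = 5,850.00 / (0.066 − 0.034) = 182,812.5000
Discount to today: PV = 182,812.5000 / (1 + 0.066)^7 = 182,812.5000 / 1.564229 = 116,870.65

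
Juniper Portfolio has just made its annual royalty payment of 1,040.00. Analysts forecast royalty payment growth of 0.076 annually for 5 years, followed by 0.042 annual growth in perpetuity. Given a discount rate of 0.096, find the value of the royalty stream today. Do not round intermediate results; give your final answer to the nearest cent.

23224.89

D_1 = 1119.04000
D_2 = 1204.08704
D_3 = 1295.59766
D_4 = 1394.06308
D_5 = 1500.01187
Terminal value at year 5: TV = D_5×(1+g_2)/(r−g_2) = 1563.01237/0.054 = 28944.67350
P_0 = D_1/(1+r)^1 + D_2/(1+r)^2 + D_3/(1+r)^3 + D_4/(1+r)^4 + D_5/(1+r)^5 + TV/(1+r)^5
    = 1021.02190 + 1002.39011 + 984.09832 + 966.14032 + 948.51002 + 18302.73047 = 23224.89115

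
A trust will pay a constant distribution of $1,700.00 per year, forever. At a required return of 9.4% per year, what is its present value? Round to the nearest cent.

Level perpetuity: PV = C / r = $1,700.00 / 0.094 = $18,085.11

$18085.11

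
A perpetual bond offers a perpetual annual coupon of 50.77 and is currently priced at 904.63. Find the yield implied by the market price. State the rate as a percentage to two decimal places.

5.61%

P = C/r ⇒ r = C/P = 50.77/904.63 = 0.056122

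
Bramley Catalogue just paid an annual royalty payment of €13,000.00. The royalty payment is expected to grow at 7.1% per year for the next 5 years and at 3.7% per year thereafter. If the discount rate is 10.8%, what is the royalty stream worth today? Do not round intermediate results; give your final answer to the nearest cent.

€218989.41

D_1 = 13923.00000
D_2 = 14911.53300
D_3 = 15970.25184
D_4 = 17104.13972
D_5 = 18318.53364
Terminal value at year 5: TV = D_5×(1+g_2)/(r−g_2) = 18996.31939/0.071 = 267553.79421
P_0 = D_1/(1+r)^1 + D_2/(1+r)^2 + D_3/(1+r)^3 + D_4/(1+r)^4 + D_5/(1+r)^5 + TV/(1+r)^5
    = 12565.88448 + 12146.26559 + 11740.65925 + 11348.59752 + 10969.62811 + 160218.37114 = 218989.40609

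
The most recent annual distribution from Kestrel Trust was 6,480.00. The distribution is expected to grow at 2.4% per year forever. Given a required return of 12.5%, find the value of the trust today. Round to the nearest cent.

D₁ = D₀ × (1 + g) = 6,480.00 × 1.024 = 6,635.5200
Growing perpetuity: P = D₁ / (r − g) = 6,635.5200 / (0.125 − 0.024) = 65,698.22

65698.22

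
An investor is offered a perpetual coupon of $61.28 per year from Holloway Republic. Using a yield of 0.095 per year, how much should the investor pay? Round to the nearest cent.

$645.05

Level perpetuity: PV = C / r = $61.28 / 0.095 = $645.05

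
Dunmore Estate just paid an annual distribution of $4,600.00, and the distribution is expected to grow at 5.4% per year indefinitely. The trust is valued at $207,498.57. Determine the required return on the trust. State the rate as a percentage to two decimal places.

7.74%

D₁ = $4,600.00 × 1.054 = $4,848.4000
P = D₁/(r − g) ⇒ r = D₁/P + g = $4,848.4000/$207,498.57 + 0.054 = 0.023366 + 0.054 = 0.077366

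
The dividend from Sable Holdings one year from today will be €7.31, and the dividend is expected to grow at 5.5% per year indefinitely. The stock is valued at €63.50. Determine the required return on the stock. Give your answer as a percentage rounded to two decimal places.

P = D₁/(r − g) ⇒ r = D₁/P + g = €7.3100/€63.50 + 0.055 = 0.115118 + 0.055 = 0.170118

17.01%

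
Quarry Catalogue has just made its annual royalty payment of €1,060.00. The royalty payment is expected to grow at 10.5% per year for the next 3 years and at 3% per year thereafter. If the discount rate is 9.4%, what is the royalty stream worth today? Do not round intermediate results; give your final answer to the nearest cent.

€20823.53

D_1 = 1171.30000
D_2 = 1294.28650
D_3 = 1430.18658
Terminal value at year 3: TV = D_3×(1+g_2)/(r−g_2) = 1473.09218/0.064 = 23017.06531
P_0 = D_1/(1+r)^1 + D_2/(1+r)^2 + D_3/(1+r)^3 + TV/(1+r)^3
    = 1070.65814 + 1081.42344 + 1092.29698 + 17579.15454 = 20823.53309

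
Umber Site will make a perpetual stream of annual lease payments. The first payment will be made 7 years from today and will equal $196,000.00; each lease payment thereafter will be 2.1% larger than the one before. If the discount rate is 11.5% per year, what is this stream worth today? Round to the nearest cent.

$1085123.11

Value at end of year 6: C₁ / (r − g) = $196,000.00 / (0.115 − 0.021) = $2,085,106.3830
Discount to today: PV = $2,085,106.3830 / (1 + 0.115)^6 = $2,085,106.3830 / 1.921539 = $1,085,123.11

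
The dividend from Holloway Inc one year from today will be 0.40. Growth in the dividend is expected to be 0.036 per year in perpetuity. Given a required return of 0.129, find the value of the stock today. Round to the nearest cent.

4.30

Growing perpetuity: P = D₁ / (r − g) = 0.4000 / (0.129 − 0.036) = 4.30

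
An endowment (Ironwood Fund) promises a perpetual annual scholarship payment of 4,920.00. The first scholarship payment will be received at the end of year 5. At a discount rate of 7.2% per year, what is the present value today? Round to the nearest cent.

Value at end of year 4: C / r = 4,920.00 / 0.072 = 68,333.3333
Discount to today: PV = 68,333.3333 / (1 + 0.072)^4 = 68,333.3333 / 1.320624 = 51,743.22

51743.22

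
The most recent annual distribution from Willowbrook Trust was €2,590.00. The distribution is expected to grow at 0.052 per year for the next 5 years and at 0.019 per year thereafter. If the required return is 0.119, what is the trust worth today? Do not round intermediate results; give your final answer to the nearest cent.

€30183.58

D_1 = 2724.68000
D_2 = 2866.36336
D_3 = 3015.41425
D_4 = 3172.21580
D_5 = 3337.17102
Terminal value at year 5: TV = D_5×(1+g_2)/(r−g_2) = 3400.57727/0.1 = 34005.77267
P_0 = D_1/(1+r)^1 + D_2/(1+r)^2 + D_3/(1+r)^3 + D_4/(1+r)^4 + D_5/(1+r)^5 + TV/(1+r)^5
    = 2434.92404 + 2289.13323 + 2152.07164 + 2023.21659 + 1902.07672 + 19382.16179 = 30183.58402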